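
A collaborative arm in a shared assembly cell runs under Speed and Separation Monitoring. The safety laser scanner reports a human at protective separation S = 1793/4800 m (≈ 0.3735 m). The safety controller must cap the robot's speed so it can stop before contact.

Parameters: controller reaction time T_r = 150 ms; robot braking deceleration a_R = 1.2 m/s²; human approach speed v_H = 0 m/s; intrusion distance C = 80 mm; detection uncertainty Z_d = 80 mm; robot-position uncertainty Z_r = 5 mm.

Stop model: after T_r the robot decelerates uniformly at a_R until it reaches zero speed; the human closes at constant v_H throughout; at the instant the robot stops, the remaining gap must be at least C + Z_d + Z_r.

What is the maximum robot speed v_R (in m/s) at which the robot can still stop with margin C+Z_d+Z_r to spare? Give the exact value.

v_R_max = 11/20 m/s = 0.5500 m/s

quadratic (5/12)·v² + (3/20)·v + (-1001/4800) = 0
  disc = (3/20)² − 4·(5/12)·(-1001/4800) = 5329/14400 ; √disc = 73/120
  v_R = (−(3/20) + 73/120) / (2·(5/12)) = 11/20 m/s
check:
stop time T_s = (11/20)/(6/5) = 0.4583 s
robot in T_r: 0.5500·0.1500 = 0.0825 m
robot covers 0.5500·0.4583 − ½·1.2000·0.4583² = 0.1260 m while stopping
human over T_r+T_s: 0.0000·(0.1500+0.4583) = 0.0000 m
C+Z_d+Z_r = 0.0800+0.0800+0.0050 = 0.1650 m
sum ≈ 0.0825+0.1260+0.0000+0.1650 ≈ 0.3735 m = S ✓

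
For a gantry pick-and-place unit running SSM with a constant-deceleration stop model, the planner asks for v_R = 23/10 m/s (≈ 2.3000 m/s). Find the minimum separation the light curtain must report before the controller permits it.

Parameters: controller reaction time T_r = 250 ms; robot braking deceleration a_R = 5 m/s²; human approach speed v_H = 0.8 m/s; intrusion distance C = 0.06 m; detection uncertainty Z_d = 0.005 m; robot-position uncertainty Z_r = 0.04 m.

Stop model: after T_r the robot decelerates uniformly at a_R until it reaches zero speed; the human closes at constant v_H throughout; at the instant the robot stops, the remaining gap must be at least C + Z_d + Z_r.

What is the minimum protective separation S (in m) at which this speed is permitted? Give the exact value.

braking lasts T_s = (23/10)/5 = 0.4600 s
reaction-phase robot travel = 2.3000·0.2500 = 0.5750 m
robot covers 2.3000·0.4600 − ½·5.0000·0.4600² = 0.5290 m while stopping
person approaches 0.8000·(0.2500+0.4600) = 0.5680 m
margins: 0.0600+0.0050+0.0400 = 0.1050 m
S_min ≈ 0.5750+0.5290+0.5680+0.1050  ⇒  S_min = 1777/1000 m

S_min = 1777/1000 m = 1.7770 m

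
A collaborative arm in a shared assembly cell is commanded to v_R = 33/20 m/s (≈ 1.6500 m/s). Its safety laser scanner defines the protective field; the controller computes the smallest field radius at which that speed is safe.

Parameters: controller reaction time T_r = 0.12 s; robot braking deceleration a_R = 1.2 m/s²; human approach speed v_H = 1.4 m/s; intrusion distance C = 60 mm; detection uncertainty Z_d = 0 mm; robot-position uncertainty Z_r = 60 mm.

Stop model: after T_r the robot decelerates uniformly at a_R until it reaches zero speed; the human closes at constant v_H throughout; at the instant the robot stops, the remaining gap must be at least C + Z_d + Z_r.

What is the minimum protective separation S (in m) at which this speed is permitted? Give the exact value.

S_min = 28363/8000 m = 3.5454 m

stop time T_s = (33/20)/(6/5) = 1.3750 s
robot covers v_R·T_r = 1.6500·0.1200 = 0.1980 m before braking
braking distance = 1.6500²/(2·1.2000) = 1.1344 m
person approaches 1.4000·(0.1200+1.3750) = 2.0930 m
margins: 0.0600+0.0000+0.0600 = 0.1200 m
S_min ≈ 0.1980+1.1344+2.0930+0.1200  ⇒  S_min = 28363/8000 m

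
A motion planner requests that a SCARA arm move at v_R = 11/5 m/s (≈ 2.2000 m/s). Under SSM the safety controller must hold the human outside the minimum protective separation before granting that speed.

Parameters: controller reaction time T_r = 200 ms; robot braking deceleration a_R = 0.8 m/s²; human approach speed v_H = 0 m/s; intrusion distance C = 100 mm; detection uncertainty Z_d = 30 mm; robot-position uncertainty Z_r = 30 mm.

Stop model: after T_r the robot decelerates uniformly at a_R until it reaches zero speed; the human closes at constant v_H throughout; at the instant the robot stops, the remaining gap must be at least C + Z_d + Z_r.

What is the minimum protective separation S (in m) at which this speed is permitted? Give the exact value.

S_min = 29/8 m = 3.6250 m

stop time T_s = (11/5)/(4/5) = 2.7500 s
robot in T_r: 2.2000·0.2000 = 0.4400 m
robot covers 2.2000·2.7500 − ½·0.8000·2.7500² = 3.0250 m while stopping
human over T_r+T_s: 0.0000·(0.2000+2.7500) = 0.0000 m
margins: 0.1000+0.0300+0.0300 = 0.1600 m
S_min ≈ 0.4400+3.0250+0.0000+0.1600  ⇒  S_min = 29/8 m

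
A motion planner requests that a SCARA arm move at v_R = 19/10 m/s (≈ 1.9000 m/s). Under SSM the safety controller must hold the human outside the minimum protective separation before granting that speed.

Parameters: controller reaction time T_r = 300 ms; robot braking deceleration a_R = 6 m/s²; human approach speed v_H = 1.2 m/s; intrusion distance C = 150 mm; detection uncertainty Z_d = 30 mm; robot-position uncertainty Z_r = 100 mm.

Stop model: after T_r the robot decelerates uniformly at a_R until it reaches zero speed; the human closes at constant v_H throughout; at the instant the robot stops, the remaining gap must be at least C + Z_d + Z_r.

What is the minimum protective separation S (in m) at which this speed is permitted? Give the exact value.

stop time T_s = (19/10)/6 = 0.3167 s
reaction-phase robot travel = 1.9000·0.3000 = 0.5700 m
braking distance = 1.9000²/(2·6.0000) = 0.3008 m
human closes 1.2000·0.6167 = 0.7400 m
C+Z_d+Z_r = 0.1500+0.0300+0.1000 = 0.2800 m
S_min ≈ 0.5700+0.3008+0.7400+0.2800  ⇒  S_min = 2269/1200 m

S_min = 2269/1200 m = 1.8908 m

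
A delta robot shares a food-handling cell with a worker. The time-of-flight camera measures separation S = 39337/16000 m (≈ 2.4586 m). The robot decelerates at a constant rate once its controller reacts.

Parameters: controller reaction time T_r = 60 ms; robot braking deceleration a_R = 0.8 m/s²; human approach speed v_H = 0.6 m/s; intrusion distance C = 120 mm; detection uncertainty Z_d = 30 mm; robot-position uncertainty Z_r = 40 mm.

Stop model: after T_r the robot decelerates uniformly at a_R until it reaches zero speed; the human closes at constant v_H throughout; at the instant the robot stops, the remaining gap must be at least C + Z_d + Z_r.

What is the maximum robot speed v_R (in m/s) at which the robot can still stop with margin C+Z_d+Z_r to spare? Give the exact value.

quadratic (5/8)·v² + (81/100)·v + (-35721/16000) = 0
  disc = (81/100)² − 4·(5/8)·(-35721/16000) = 998001/160000 ; √disc = 999/400
  v_R = (−(81/100) + 999/400) / (2·(5/8)) = 27/20 m/s
check:
stop time T_s = (27/20)/(4/5) = 1.6875 s
robot covers v_R·T_r = 1.3500·0.0600 = 0.0810 m before braking
robot under decel: 1.3500²/(2·0.8000) = 1.1391 m
person approaches 0.6000·(0.0600+1.6875) = 1.0485 m
margins: 0.1200+0.0300+0.0400 = 0.1900 m
sum ≈ 0.0810+1.1391+1.0485+0.1900 ≈ 2.4586 m = S ✓

v_R_max = 27/20 m/s = 1.3500 m/s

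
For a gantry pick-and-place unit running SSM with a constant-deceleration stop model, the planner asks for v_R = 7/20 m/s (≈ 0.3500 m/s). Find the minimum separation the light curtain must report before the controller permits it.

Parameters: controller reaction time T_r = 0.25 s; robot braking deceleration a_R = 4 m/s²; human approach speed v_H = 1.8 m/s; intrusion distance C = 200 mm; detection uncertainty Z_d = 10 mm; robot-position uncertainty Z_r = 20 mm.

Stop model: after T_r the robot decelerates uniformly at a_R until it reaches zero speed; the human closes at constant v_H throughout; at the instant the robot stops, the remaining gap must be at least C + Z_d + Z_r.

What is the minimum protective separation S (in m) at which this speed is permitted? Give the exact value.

T_s = v_R/a_R = (7/20)/4 = 0.0875 s
robot covers v_R·T_r = 0.3500·0.2500 = 0.0875 m before braking
robot under decel: 0.3500²/(2·4.0000) = 0.0153 m
human closes 1.8000·0.3375 = 0.6075 m
C+Z_d+Z_r = 0.2000+0.0100+0.0200 = 0.2300 m
S_min ≈ 0.0875+0.0153+0.6075+0.2300  ⇒  S_min = 3009/3200 m

S_min = 3009/3200 m = 0.9403 m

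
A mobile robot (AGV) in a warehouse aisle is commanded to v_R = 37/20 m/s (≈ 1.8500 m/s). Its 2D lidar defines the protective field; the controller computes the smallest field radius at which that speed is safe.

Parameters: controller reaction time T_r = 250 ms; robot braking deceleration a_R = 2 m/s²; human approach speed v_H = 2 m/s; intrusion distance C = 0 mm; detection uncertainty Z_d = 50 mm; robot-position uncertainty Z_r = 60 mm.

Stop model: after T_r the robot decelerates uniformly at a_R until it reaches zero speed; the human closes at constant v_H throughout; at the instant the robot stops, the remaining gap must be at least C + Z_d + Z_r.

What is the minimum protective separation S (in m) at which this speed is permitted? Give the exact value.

S_min = 1209/320 m = 3.7781 m

stop time T_s = (37/20)/2 = 0.9250 s
reaction-phase robot travel = 1.8500·0.2500 = 0.4625 m
robot covers 1.8500·0.9250 − ½·2.0000·0.9250² = 0.8556 m while stopping
human over T_r+T_s: 2.0000·(0.2500+0.9250) = 2.3500 m
C+Z_d+Z_r = 0.0000+0.0500+0.0600 = 0.1100 m
S_min ≈ 0.4625+0.8556+2.3500+0.1100  ⇒  S_min = 1209/320 m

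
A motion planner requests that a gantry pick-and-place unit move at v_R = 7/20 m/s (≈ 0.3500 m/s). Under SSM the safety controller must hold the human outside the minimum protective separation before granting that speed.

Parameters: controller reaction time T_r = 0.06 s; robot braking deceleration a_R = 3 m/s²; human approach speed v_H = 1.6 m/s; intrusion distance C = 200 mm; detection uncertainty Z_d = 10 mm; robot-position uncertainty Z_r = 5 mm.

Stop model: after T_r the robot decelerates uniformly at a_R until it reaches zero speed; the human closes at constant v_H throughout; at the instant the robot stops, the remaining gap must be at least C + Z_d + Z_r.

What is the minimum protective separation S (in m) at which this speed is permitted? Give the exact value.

stop time T_s = (7/20)/3 = 0.1167 s
robot covers v_R·T_r = 0.3500·0.0600 = 0.0210 m before braking
robot under decel: 0.3500²/(2·3.0000) = 0.0204 m
human closes 1.6000·0.1767 = 0.2827 m
C+Z_d+Z_r = 0.2000+0.0100+0.0050 = 0.2150 m
S_min ≈ 0.0210+0.0204+0.2827+0.2150  ⇒  S_min = 6469/12000 m

S_min = 6469/12000 m = 0.5391 m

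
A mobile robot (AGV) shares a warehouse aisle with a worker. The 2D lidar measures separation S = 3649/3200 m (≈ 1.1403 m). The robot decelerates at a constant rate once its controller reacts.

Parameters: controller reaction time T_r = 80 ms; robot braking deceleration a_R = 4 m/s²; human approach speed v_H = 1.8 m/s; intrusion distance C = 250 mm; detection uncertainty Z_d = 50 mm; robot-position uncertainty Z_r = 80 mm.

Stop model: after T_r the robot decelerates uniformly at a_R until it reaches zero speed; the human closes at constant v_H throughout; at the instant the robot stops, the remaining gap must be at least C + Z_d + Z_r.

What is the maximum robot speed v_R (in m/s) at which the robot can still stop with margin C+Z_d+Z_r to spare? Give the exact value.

v_R_max = 19/20 m/s = 0.9500 m/s

quadratic (1/8)·v² + (53/100)·v + (-9861/16000) = 0
  disc = (53/100)² − 4·(1/8)·(-9861/16000) = 94249/160000 ; √disc = 307/400
  v_R = (−(53/100) + 307/400) / (2·(1/8)) = 19/20 m/s
check:
T_s = v_R/a_R = (19/20)/4 = 0.2375 s
robot in T_r: 0.9500·0.0800 = 0.0760 m
robot under decel: 0.9500²/(2·4.0000) = 0.1128 m
human over T_r+T_s: 1.8000·(0.0800+0.2375) = 0.5715 m
C+Z_d+Z_r = 0.2500+0.0500+0.0800 = 0.3800 m
sum ≈ 0.0760+0.1128+0.5715+0.3800 ≈ 1.1403 m = S ✓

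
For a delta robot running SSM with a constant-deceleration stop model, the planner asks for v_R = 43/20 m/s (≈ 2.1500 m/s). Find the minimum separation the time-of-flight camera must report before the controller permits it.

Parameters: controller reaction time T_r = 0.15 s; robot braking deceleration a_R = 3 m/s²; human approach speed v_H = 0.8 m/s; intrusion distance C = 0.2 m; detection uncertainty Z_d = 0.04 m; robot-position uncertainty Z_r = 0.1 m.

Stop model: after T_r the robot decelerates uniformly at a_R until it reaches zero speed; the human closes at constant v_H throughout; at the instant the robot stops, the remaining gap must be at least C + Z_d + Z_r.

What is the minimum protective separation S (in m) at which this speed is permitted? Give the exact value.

T_s = v_R/a_R = (43/20)/3 = 0.7167 s
robot in T_r: 2.1500·0.1500 = 0.3225 m
braking distance = 2.1500²/(2·3.0000) = 0.7704 m
human over T_r+T_s: 0.8000·(0.1500+0.7167) = 0.6933 m
margins: 0.2000+0.0400+0.1000 = 0.3400 m
S_min ≈ 0.3225+0.7704+0.6933+0.3400  ⇒  S_min = 1701/800 m

S_min = 1701/800 m = 2.1263 m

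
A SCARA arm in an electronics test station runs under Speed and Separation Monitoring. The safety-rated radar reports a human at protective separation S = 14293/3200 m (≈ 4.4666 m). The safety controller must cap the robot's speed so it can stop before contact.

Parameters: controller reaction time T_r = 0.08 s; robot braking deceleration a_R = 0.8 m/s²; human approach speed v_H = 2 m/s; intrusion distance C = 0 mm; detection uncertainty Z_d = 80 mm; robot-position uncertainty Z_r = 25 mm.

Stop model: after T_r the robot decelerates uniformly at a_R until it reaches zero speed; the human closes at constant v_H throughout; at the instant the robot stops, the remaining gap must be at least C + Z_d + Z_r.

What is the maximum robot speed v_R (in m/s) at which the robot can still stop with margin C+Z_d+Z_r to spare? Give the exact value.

collect terms ⇒ (5/8)·v_R² + (129/50)·v_R + (-2689/640) = 0
  disc = (129/50)² − 4·(5/8)·(-2689/640) = 2745649/160000 ; √disc = 1657/400
  v_R = (−(129/50) + 1657/400) / (2·(5/8)) = 5/4 m/s
check:
stop time T_s = (5/4)/(4/5) = 1.5625 s
robot in T_r: 1.2500·0.0800 = 0.1000 m
braking distance = 1.2500²/(2·0.8000) = 0.9766 m
human closes 2.0000·1.6425 = 3.2850 m
margins: 0.0000+0.0800+0.0250 = 0.1050 m
sum ≈ 0.1000+0.9766+3.2850+0.1050 ≈ 4.4666 m = S ✓

v_R_max = 5/4 m/s = 1.2500 m/s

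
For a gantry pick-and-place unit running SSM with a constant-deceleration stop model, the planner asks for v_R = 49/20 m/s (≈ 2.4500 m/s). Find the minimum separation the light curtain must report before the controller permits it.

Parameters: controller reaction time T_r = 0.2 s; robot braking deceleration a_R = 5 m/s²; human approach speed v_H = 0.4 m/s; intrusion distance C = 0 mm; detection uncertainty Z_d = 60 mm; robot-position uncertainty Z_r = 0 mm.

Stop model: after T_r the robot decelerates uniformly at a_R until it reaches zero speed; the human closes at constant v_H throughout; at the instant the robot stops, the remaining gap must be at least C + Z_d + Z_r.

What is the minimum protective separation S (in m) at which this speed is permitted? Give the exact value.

S_min = 1141/800 m = 1.4263 m

braking lasts T_s = (49/20)/5 = 0.4900 s
robot covers v_R·T_r = 2.4500·0.2000 = 0.4900 m before braking
braking distance = 2.4500²/(2·5.0000) = 0.6002 m
human over T_r+T_s: 0.4000·(0.2000+0.4900) = 0.2760 m
margins: 0.0000+0.0600+0.0000 = 0.0600 m
S_min ≈ 0.4900+0.6002+0.2760+0.0600  ⇒  S_min = 1141/800 m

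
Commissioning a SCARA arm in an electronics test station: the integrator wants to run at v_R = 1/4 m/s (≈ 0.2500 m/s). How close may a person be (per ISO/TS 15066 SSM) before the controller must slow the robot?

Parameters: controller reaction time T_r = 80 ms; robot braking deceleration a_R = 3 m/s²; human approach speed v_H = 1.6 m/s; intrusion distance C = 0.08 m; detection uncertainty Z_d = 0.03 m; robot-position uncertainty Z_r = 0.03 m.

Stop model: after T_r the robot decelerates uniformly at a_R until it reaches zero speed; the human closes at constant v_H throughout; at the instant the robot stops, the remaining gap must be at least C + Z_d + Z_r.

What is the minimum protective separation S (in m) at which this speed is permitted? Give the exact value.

S_min = 1727/4000 m = 0.4318 m

braking lasts T_s = (1/4)/3 = 0.0833 s
reaction-phase robot travel = 0.2500·0.0800 = 0.0200 m
robot under decel: 0.2500²/(2·3.0000) = 0.0104 m
person approaches 1.6000·(0.0800+0.0833) = 0.2613 m
margins: 0.0800+0.0300+0.0300 = 0.1400 m
S_min ≈ 0.0200+0.0104+0.2613+0.1400  ⇒  S_min = 1727/4000 m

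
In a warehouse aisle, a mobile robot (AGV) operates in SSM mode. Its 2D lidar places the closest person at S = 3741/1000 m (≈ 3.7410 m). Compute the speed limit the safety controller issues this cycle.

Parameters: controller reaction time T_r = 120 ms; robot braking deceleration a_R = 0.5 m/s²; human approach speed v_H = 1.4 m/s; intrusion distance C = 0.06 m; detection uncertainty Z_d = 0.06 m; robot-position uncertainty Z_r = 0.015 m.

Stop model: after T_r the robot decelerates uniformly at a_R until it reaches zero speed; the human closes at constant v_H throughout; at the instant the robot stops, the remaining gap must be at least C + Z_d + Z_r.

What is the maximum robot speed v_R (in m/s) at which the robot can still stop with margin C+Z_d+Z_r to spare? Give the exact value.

collect terms ⇒ (1)·v_R² + (73/25)·v_R + (-1719/500) = 0
  disc = (73/25)² − 4·(1)·(-1719/500) = 13924/625 ; √disc = 118/25
  v_R = (−(73/25) + 118/25) / (2·(1)) = 9/10 m/s
check:
braking lasts T_s = (9/10)/(1/2) = 1.8000 s
robot covers v_R·T_r = 0.9000·0.1200 = 0.1080 m before braking
braking distance = 0.9000²/(2·0.5000) = 0.8100 m
human over T_r+T_s: 1.4000·(0.1200+1.8000) = 2.6880 m
C+Z_d+Z_r = 0.0600+0.0600+0.0150 = 0.1350 m
sum ≈ 0.1080+0.8100+2.6880+0.1350 ≈ 3.7410 m = S ✓

v_R_max = 9/10 m/s = 0.9000 m/s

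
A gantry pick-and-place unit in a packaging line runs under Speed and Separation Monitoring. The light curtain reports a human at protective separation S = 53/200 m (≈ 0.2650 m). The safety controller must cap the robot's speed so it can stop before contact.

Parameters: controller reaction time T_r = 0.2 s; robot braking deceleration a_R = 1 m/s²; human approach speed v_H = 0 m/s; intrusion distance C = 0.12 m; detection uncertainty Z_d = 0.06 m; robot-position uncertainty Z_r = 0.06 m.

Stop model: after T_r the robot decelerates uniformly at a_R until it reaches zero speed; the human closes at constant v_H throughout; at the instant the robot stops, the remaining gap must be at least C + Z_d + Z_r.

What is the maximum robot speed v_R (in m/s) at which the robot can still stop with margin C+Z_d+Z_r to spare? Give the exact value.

v_R_max = 1/10 m/s = 0.1000 m/s

at the boundary: (1/2)·v² + (1/5)·v + (-1/40) = 0
  disc = (1/5)² − 4·(1/2)·(-1/40) = 9/100 ; √disc = 3/10
  v_R = (−(1/5) + 3/10) / (2·(1/2)) = 1/10 m/s
check:
stop time T_s = (1/10)/1 = 0.1000 s
robot covers v_R·T_r = 0.1000·0.2000 = 0.0200 m before braking
robot under decel: 0.1000²/(2·1.0000) = 0.0050 m
person approaches 0.0000·(0.2000+0.1000) = 0.0000 m
residual clearance needed = 0.1200+0.0600+0.0600 = 0.2400 m
sum ≈ 0.0200+0.0050+0.0000+0.2400 ≈ 0.2650 m = S ✓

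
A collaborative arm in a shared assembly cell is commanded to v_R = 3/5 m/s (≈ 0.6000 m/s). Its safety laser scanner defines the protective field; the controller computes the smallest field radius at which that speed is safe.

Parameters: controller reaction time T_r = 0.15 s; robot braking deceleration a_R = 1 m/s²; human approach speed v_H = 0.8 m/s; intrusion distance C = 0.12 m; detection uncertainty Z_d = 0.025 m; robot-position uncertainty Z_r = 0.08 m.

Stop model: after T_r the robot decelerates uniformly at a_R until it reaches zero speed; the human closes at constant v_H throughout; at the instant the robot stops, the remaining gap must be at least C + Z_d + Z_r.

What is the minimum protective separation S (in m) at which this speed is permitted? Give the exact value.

stop time T_s = (3/5)/1 = 0.6000 s
robot covers v_R·T_r = 0.6000·0.1500 = 0.0900 m before braking
robot covers 0.6000·0.6000 − ½·1.0000·0.6000² = 0.1800 m while stopping
human over T_r+T_s: 0.8000·(0.1500+0.6000) = 0.6000 m
C+Z_d+Z_r = 0.1200+0.0250+0.0800 = 0.2250 m
S_min ≈ 0.0900+0.1800+0.6000+0.2250  ⇒  S_min = 219/200 m

S_min = 219/200 m = 1.0950 m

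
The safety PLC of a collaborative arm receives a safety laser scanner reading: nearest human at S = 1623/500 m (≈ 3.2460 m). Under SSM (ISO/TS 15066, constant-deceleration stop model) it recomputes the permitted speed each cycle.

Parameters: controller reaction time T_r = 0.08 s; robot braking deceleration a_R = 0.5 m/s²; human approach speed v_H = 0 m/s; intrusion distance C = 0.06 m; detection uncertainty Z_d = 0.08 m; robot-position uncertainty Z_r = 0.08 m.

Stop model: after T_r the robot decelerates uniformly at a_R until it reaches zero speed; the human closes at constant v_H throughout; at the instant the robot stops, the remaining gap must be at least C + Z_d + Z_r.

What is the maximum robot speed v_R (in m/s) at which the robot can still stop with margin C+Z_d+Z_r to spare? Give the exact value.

v_R_max = 17/10 m/s = 1.7000 m/s

quadratic (1)·v² + (2/25)·v + (-1513/500) = 0
  disc = (2/25)² − 4·(1)·(-1513/500) = 7569/625 ; √disc = 87/25
  v_R = (−(2/25) + 87/25) / (2·(1)) = 17/10 m/s
check:
stop time T_s = (17/10)/(1/2) = 3.4000 s
robot in T_r: 1.7000·0.0800 = 0.1360 m
robot covers 1.7000·3.4000 − ½·0.5000·3.4000² = 2.8900 m while stopping
human closes 0.0000·3.4800 = 0.0000 m
residual clearance needed = 0.0600+0.0800+0.0800 = 0.2200 m
sum ≈ 0.1360+2.8900+0.0000+0.2200 ≈ 3.2460 m = S ✓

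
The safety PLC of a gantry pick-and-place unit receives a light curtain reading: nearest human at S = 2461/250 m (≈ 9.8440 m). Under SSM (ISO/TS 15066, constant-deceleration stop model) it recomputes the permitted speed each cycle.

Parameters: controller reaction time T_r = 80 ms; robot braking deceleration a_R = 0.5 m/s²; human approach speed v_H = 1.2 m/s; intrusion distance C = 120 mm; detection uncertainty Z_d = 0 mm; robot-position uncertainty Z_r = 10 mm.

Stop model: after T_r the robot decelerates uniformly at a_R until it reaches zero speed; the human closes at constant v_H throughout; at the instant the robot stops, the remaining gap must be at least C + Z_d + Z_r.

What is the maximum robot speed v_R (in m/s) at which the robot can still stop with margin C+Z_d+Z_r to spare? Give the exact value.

collect terms ⇒ (1)·v_R² + (62/25)·v_R + (-4809/500) = 0
  disc = (62/25)² − 4·(1)·(-4809/500) = 27889/625 ; √disc = 167/25
  v_R = (−(62/25) + 167/25) / (2·(1)) = 21/10 m/s
check:
stop time T_s = (21/10)/(1/2) = 4.2000 s
robot covers v_R·T_r = 2.1000·0.0800 = 0.1680 m before braking
braking distance = 2.1000²/(2·0.5000) = 4.4100 m
human closes 1.2000·4.2800 = 5.1360 m
C+Z_d+Z_r = 0.1200+0.0000+0.0100 = 0.1300 m
sum ≈ 0.1680+4.4100+5.1360+0.1300 ≈ 9.8440 m = S ✓

v_R_max = 21/10 m/s = 2.1000 m/s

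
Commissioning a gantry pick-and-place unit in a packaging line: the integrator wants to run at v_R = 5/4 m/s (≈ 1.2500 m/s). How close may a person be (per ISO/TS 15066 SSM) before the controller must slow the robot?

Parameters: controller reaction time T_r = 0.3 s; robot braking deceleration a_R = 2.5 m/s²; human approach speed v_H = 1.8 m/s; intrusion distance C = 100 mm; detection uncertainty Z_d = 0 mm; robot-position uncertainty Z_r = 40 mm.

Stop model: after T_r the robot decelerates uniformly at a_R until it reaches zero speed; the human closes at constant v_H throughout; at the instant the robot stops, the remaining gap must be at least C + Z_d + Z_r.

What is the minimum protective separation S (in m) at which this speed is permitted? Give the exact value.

S_min = 907/400 m = 2.2675 m

T_s = v_R/a_R = (5/4)/(5/2) = 0.5000 s
reaction-phase robot travel = 1.2500·0.3000 = 0.3750 m
robot under decel: 1.2500²/(2·2.5000) = 0.3125 m
human over T_r+T_s: 1.8000·(0.3000+0.5000) = 1.4400 m
C+Z_d+Z_r = 0.1000+0.0000+0.0400 = 0.1400 m
S_min ≈ 0.3750+0.3125+1.4400+0.1400  ⇒  S_min = 907/400 m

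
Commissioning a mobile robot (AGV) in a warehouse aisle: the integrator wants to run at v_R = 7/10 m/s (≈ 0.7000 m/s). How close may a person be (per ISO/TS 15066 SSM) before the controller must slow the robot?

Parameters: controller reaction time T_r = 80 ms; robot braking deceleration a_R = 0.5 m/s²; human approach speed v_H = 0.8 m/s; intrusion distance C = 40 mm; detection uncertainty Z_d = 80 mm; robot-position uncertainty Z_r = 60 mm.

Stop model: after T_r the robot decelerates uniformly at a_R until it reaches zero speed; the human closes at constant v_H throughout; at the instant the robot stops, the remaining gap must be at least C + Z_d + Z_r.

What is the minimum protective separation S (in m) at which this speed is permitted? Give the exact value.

S_min = 191/100 m = 1.9100 m

braking lasts T_s = (7/10)/(1/2) = 1.4000 s
robot covers v_R·T_r = 0.7000·0.0800 = 0.0560 m before braking
robot covers 0.7000·1.4000 − ½·0.5000·1.4000² = 0.4900 m while stopping
person approaches 0.8000·(0.0800+1.4000) = 1.1840 m
residual clearance needed = 0.0400+0.0800+0.0600 = 0.1800 m
S_min ≈ 0.0560+0.4900+1.1840+0.1800  ⇒  S_min = 191/100 m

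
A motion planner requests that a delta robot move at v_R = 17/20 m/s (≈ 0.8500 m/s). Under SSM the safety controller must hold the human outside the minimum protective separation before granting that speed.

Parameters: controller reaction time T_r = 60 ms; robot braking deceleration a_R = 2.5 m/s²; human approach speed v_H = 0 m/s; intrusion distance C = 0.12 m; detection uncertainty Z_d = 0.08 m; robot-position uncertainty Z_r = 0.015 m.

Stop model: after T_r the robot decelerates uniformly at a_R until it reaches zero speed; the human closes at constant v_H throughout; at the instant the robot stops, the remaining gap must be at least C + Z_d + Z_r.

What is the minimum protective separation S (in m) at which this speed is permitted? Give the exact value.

T_s = v_R/a_R = (17/20)/(5/2) = 0.3400 s
robot covers v_R·T_r = 0.8500·0.0600 = 0.0510 m before braking
robot covers 0.8500·0.3400 − ½·2.5000·0.3400² = 0.1445 m while stopping
human over T_r+T_s: 0.0000·(0.0600+0.3400) = 0.0000 m
C+Z_d+Z_r = 0.1200+0.0800+0.0150 = 0.2150 m
S_min ≈ 0.0510+0.1445+0.0000+0.2150  ⇒  S_min = 821/2000 m

S_min = 821/2000 m = 0.4105 m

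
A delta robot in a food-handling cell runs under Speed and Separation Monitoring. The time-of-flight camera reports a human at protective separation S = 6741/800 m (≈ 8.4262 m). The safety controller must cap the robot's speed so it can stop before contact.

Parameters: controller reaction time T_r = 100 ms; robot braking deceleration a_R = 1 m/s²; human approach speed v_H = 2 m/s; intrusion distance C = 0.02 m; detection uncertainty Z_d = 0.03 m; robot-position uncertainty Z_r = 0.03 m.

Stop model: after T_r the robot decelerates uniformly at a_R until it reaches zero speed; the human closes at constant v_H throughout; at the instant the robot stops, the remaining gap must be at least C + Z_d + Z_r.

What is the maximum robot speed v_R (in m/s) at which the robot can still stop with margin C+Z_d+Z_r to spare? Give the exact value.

v_R_max = 49/20 m/s = 2.4500 m/s

collect terms ⇒ (1/2)·v_R² + (21/10)·v_R + (-6517/800) = 0
  disc = (21/10)² − 4·(1/2)·(-6517/800) = 8281/400 ; √disc = 91/20
  v_R = (−(21/10) + 91/20) / (2·(1/2)) = 49/20 m/s
check:
braking lasts T_s = (49/20)/1 = 2.4500 s
robot in T_r: 2.4500·0.1000 = 0.2450 m
robot covers 2.4500·2.4500 − ½·1.0000·2.4500² = 3.0013 m while stopping
human over T_r+T_s: 2.0000·(0.1000+2.4500) = 5.1000 m
residual clearance needed = 0.0200+0.0300+0.0300 = 0.0800 m
sum ≈ 0.2450+3.0013+5.1000+0.0800 ≈ 8.4262 m = S ✓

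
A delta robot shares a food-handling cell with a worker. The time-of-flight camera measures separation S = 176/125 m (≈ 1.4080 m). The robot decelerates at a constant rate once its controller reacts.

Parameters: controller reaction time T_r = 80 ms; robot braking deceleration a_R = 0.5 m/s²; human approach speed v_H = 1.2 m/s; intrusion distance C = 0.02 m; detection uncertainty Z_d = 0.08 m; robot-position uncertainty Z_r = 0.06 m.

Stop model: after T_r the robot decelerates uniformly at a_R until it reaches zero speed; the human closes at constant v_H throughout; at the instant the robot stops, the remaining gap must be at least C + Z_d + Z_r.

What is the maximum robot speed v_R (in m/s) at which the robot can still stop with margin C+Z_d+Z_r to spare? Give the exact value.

v_R_max = 2/5 m/s = 0.4000 m/s

quadratic (1)·v² + (62/25)·v + (-144/125) = 0
  disc = (62/25)² − 4·(1)·(-144/125) = 6724/625 ; √disc = 82/25
  v_R = (−(62/25) + 82/25) / (2·(1)) = 2/5 m/s
check:
stop time T_s = (2/5)/(1/2) = 0.8000 s
robot in T_r: 0.4000·0.0800 = 0.0320 m
braking distance = 0.4000²/(2·0.5000) = 0.1600 m
human over T_r+T_s: 1.2000·(0.0800+0.8000) = 1.0560 m
residual clearance needed = 0.0200+0.0800+0.0600 = 0.1600 m
sum ≈ 0.0320+0.1600+1.0560+0.1600 ≈ 1.4080 m = S ✓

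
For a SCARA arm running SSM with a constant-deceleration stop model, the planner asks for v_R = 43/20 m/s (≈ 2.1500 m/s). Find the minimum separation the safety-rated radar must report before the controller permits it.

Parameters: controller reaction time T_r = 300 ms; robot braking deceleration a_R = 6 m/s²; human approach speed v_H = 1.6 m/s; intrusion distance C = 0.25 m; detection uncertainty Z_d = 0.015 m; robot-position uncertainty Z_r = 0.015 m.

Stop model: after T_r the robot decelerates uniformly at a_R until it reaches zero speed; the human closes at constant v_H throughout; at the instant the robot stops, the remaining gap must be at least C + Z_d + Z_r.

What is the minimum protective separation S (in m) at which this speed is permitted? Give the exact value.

stop time T_s = (43/20)/6 = 0.3583 s
reaction-phase robot travel = 2.1500·0.3000 = 0.6450 m
braking distance = 2.1500²/(2·6.0000) = 0.3852 m
human over T_r+T_s: 1.6000·(0.3000+0.3583) = 1.0533 m
C+Z_d+Z_r = 0.2500+0.0150+0.0150 = 0.2800 m
S_min ≈ 0.6450+0.3852+1.0533+0.2800  ⇒  S_min = 2269/960 m

S_min = 2269/960 m = 2.3635 m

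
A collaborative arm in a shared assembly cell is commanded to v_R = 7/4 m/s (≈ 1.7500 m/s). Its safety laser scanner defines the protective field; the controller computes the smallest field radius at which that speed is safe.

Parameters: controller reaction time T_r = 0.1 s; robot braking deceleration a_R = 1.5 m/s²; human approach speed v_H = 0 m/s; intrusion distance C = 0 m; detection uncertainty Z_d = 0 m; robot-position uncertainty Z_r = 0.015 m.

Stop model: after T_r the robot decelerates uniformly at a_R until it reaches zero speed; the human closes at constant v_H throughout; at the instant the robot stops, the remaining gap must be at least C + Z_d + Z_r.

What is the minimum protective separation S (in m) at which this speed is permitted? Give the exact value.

S_min = 1453/1200 m = 1.2108 m

stop time T_s = (7/4)/(3/2) = 1.1667 s
reaction-phase robot travel = 1.7500·0.1000 = 0.1750 m
robot covers 1.7500·1.1667 − ½·1.5000·1.1667² = 1.0208 m while stopping
human closes 0.0000·1.2667 = 0.0000 m
C+Z_d+Z_r = 0.0000+0.0000+0.0150 = 0.0150 m
S_min ≈ 0.1750+1.0208+0.0000+0.0150  ⇒  S_min = 1453/1200 m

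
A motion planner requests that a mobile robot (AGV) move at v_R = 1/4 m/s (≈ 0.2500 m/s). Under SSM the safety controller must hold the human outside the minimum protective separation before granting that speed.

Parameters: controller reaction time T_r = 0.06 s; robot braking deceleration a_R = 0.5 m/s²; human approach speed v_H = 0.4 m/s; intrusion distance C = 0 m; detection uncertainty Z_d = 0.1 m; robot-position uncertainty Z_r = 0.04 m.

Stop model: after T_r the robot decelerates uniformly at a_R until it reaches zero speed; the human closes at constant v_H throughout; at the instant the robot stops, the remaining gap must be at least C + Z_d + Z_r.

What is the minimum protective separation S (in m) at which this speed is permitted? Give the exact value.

S_min = 883/2000 m = 0.4415 m

T_s = v_R/a_R = (1/4)/(1/2) = 0.5000 s
robot covers v_R·T_r = 0.2500·0.0600 = 0.0150 m before braking
robot under decel: 0.2500²/(2·0.5000) = 0.0625 m
person approaches 0.4000·(0.0600+0.5000) = 0.2240 m
margins: 0.0000+0.1000+0.0400 = 0.1400 m
S_min ≈ 0.0150+0.0625+0.2240+0.1400  ⇒  S_min = 883/2000 m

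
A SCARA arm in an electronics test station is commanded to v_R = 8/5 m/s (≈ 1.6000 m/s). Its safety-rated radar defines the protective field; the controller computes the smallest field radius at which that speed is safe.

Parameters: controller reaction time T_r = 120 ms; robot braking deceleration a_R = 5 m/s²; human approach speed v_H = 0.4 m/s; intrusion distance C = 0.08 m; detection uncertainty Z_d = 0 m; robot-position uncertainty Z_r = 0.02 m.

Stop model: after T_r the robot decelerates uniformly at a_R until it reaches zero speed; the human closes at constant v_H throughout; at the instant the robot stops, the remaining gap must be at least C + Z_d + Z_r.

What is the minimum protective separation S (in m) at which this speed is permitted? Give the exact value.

S_min = 181/250 m = 0.7240 m

T_s = v_R/a_R = (8/5)/5 = 0.3200 s
reaction-phase robot travel = 1.6000·0.1200 = 0.1920 m
braking distance = 1.6000²/(2·5.0000) = 0.2560 m
human closes 0.4000·0.4400 = 0.1760 m
residual clearance needed = 0.0800+0.0000+0.0200 = 0.1000 m
S_min ≈ 0.1920+0.2560+0.1760+0.1000  ⇒  S_min = 181/250 m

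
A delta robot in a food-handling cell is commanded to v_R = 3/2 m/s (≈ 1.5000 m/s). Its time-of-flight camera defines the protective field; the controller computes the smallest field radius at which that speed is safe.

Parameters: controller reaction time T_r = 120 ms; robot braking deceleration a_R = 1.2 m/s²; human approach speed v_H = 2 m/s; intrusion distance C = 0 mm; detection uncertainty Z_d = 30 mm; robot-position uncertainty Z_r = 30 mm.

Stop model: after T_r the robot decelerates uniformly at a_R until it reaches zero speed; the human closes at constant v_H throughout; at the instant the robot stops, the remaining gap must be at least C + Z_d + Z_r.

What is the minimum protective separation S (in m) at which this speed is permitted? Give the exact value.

S_min = 1567/400 m = 3.9175 m

braking lasts T_s = (3/2)/(6/5) = 1.2500 s
robot covers v_R·T_r = 1.5000·0.1200 = 0.1800 m before braking
braking distance = 1.5000²/(2·1.2000) = 0.9375 m
human closes 2.0000·1.3700 = 2.7400 m
residual clearance needed = 0.0000+0.0300+0.0300 = 0.0600 m
S_min ≈ 0.1800+0.9375+2.7400+0.0600  ⇒  S_min = 1567/400 m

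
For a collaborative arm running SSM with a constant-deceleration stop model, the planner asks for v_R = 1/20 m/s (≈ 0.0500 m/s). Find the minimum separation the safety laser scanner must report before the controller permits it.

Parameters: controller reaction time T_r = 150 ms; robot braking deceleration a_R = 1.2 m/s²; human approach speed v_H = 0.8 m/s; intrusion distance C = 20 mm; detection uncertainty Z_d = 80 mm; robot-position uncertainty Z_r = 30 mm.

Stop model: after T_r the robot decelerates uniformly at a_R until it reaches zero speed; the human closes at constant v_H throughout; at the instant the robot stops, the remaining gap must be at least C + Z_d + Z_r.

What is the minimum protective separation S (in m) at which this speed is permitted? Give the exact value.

S_min = 467/1600 m = 0.2919 m

braking lasts T_s = (1/20)/(6/5) = 0.0417 s
robot covers v_R·T_r = 0.0500·0.1500 = 0.0075 m before braking
braking distance = 0.0500²/(2·1.2000) = 0.0010 m
human closes 0.8000·0.1917 = 0.1533 m
margins: 0.0200+0.0800+0.0300 = 0.1300 m
S_min ≈ 0.0075+0.0010+0.1533+0.1300  ⇒  S_min = 467/1600 m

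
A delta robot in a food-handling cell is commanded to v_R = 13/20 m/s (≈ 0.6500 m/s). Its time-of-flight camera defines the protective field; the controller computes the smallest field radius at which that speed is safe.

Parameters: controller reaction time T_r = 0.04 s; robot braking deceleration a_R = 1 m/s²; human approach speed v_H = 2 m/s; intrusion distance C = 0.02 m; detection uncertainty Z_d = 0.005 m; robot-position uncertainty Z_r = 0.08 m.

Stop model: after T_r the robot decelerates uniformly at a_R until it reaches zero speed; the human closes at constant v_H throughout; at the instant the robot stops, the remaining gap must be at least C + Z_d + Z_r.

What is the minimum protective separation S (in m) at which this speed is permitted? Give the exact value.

braking lasts T_s = (13/20)/1 = 0.6500 s
robot covers v_R·T_r = 0.6500·0.0400 = 0.0260 m before braking
robot covers 0.6500·0.6500 − ½·1.0000·0.6500² = 0.2112 m while stopping
human over T_r+T_s: 2.0000·(0.0400+0.6500) = 1.3800 m
residual clearance needed = 0.0200+0.0050+0.0800 = 0.1050 m
S_min ≈ 0.0260+0.2112+1.3800+0.1050  ⇒  S_min = 6889/4000 m

S_min = 6889/4000 m = 1.7223 m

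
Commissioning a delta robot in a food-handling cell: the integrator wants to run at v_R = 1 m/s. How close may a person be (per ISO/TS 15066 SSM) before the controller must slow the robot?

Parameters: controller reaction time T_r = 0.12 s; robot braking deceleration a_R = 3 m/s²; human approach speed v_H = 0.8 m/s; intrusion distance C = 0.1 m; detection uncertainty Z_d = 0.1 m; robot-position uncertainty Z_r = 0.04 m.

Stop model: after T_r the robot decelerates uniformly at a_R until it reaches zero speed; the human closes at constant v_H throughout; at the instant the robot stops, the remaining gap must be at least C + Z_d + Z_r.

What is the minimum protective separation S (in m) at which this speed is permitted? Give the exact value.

stop time T_s = 1/3 = 0.3333 s
reaction-phase robot travel = 1.0000·0.1200 = 0.1200 m
braking distance = 1.0000²/(2·3.0000) = 0.1667 m
person approaches 0.8000·(0.1200+0.3333) = 0.3627 m
margins: 0.1000+0.1000+0.0400 = 0.2400 m
S_min ≈ 0.1200+0.1667+0.3627+0.2400  ⇒  S_min = 667/750 m

S_min = 667/750 m = 0.8893 m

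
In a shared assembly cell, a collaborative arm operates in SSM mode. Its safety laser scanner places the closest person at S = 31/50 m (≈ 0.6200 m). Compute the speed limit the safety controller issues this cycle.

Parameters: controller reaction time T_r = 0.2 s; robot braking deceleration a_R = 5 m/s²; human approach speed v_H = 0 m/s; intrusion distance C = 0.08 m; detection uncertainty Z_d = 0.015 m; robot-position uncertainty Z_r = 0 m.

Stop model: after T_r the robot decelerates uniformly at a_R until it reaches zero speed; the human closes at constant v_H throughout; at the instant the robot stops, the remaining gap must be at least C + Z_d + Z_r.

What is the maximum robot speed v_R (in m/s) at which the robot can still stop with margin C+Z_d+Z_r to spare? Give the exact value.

v_R_max = 3/2 m/s = 1.5000 m/s

collect terms ⇒ (1/10)·v_R² + (1/5)·v_R + (-21/40) = 0
  disc = (1/5)² − 4·(1/10)·(-21/40) = 1/4 ; √disc = 1/2
  v_R = (−(1/5) + 1/2) / (2·(1/10)) = 3/2 m/s
check:
braking lasts T_s = (3/2)/5 = 0.3000 s
reaction-phase robot travel = 1.5000·0.2000 = 0.3000 m
braking distance = 1.5000²/(2·5.0000) = 0.2250 m
person approaches 0.0000·(0.2000+0.3000) = 0.0000 m
residual clearance needed = 0.0800+0.0150+0.0000 = 0.0950 m
sum ≈ 0.3000+0.2250+0.0000+0.0950 ≈ 0.6200 m = S ✓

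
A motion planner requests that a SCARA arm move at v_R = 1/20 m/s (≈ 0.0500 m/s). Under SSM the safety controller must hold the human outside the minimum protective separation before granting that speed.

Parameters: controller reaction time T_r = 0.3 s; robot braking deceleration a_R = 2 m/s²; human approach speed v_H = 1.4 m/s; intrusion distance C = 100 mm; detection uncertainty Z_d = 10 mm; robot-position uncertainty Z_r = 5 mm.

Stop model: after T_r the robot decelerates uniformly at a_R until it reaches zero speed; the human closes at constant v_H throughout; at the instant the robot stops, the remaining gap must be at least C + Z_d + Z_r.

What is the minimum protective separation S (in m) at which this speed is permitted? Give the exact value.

stop time T_s = (1/20)/2 = 0.0250 s
robot in T_r: 0.0500·0.3000 = 0.0150 m
robot covers 0.0500·0.0250 − ½·2.0000·0.0250² = 0.0006 m while stopping
human closes 1.4000·0.3250 = 0.4550 m
residual clearance needed = 0.1000+0.0100+0.0050 = 0.1150 m
S_min ≈ 0.0150+0.0006+0.4550+0.1150  ⇒  S_min = 937/1600 m

S_min = 937/1600 m = 0.5856 m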